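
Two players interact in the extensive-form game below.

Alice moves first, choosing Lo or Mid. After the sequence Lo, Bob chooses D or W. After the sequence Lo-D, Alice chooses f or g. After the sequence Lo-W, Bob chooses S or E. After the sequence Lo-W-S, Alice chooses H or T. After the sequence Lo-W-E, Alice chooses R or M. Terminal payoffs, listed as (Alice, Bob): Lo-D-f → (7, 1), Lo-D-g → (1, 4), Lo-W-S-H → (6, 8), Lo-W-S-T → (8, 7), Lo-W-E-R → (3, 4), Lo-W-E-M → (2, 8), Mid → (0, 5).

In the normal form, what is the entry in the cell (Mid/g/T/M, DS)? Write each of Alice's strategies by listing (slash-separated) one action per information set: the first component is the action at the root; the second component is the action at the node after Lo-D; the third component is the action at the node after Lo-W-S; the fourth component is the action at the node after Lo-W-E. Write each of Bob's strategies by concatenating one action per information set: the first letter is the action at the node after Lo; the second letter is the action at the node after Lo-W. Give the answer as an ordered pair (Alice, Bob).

Trace the play path from the root:
  Alice plays Mid
→ terminal payoff (0, 5).
(Alice's choice at the node after Lo-D is never reached on this path, so it doesn't affect the outcome.)

(0, 5)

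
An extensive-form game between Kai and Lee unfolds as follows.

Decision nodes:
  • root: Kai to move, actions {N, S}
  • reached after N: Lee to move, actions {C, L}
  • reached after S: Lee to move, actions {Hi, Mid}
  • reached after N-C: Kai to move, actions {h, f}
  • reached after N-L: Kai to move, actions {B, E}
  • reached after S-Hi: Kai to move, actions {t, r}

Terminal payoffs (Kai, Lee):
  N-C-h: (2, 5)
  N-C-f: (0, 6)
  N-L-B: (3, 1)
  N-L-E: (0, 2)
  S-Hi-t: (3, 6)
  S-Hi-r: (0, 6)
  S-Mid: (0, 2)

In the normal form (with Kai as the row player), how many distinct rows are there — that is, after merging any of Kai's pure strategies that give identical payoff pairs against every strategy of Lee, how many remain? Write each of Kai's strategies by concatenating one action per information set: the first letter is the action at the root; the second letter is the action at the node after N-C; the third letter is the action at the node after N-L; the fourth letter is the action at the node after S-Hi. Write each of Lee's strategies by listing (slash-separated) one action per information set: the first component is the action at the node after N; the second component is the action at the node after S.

Kai has 16 pure strategies: NhBt, NhBr, NhEt, NhEr, NfBt, NfBr, NfEt, NfEr, ShBt, ShBr, ShEt, ShEr, SfBt, SfBr, SfEt, SfEr. Columns: C/Hi, C/Mid, L/Hi, L/Mid.
{NhBt, NhBr} → row (2,5) (2,5) (3,1) (3,1)
{NhEt, NhEr} → row (2,5) (2,5) (0,2) (0,2)
{NfBt, NfBr} → row (0,6) (0,6) (3,1) (3,1)
{NfEt, NfEr} → row (0,6) (0,6) (0,2) (0,2)
{ShBt, ShEt, SfBt, SfEt} → row (3,6) (0,2) (3,6) (0,2)
{ShBr, ShEr, SfBr, SfEr} → row (0,6) (0,2) (0,6) (0,2)
That's 6 distinct rows out of 16 strategies.

6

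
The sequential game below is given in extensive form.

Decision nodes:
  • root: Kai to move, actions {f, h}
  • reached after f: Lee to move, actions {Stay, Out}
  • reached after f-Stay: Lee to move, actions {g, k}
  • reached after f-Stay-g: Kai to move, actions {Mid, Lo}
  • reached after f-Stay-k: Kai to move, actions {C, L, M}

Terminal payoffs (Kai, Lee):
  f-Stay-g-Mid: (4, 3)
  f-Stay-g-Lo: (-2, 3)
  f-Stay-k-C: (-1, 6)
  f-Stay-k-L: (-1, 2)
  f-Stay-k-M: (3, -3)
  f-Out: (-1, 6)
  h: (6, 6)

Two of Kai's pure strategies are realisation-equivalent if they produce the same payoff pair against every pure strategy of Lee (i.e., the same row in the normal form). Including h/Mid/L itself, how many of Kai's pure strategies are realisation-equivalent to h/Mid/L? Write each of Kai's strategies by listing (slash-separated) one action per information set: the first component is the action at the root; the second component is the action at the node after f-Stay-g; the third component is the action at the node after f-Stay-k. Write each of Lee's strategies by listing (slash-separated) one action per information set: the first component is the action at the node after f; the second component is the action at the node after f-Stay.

6

Row for h/Mid/L (columns Stay/g, Stay/k, Out/g, Out/k): (6,6) (6,6) (6,6) (6,6).
Under h/Mid/L, Kai's choice at the node after f-Stay-g and at the node after f-Stay-k can never be reached regardless of what Lee does, so varying those choices leaves every outcome unchanged.
Holding the reachable choices fixed and varying the unreachable ones freely already gives 2 × 3 = 6 equivalent strategies.
No other strategy reproduces this row, so those 6 are the full class: h/Mid/C, h/Mid/L, h/Mid/M, h/Lo/C, h/Lo/L, h/Lo/M.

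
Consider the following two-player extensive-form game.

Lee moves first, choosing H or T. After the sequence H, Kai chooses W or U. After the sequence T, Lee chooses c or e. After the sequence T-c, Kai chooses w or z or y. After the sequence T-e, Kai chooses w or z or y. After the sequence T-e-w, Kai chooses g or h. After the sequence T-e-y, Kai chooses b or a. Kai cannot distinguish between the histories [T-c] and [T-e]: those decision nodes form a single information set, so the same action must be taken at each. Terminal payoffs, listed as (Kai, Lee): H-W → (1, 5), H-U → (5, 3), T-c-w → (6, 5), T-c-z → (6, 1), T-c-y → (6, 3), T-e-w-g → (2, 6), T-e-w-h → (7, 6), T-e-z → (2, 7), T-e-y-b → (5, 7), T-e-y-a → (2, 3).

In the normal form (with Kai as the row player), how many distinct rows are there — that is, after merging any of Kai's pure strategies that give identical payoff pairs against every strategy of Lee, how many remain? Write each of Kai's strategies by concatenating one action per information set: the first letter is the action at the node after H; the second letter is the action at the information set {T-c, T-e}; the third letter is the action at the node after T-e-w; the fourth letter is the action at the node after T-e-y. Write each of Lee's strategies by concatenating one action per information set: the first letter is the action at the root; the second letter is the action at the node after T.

10

Kai has 24 pure strategies: Wwgb, Wwga, Wwhb, Wwha, Wzgb, Wzga, Wzhb, Wzha, Wygb, Wyga, Wyhb, Wyha, Uwgb, Uwga, Uwhb, Uwha, Uzgb, Uzga, Uzhb, Uzha, Uygb, Uyga, Uyhb, Uyha. Columns: Hc, He, Tc, Te.
{Wwgb, Wwga} → row (1,5) (1,5) (6,5) (2,6)
{Wwhb, Wwha} → row (1,5) (1,5) (6,5) (7,6)
{Wzgb, Wzga, Wzhb, Wzha} → row (1,5) (1,5) (6,1) (2,7)
{Wygb, Wyhb} → row (1,5) (1,5) (6,3) (5,7)
{Wyga, Wyha} → row (1,5) (1,5) (6,3) (2,3)
{Uwgb, Uwga} → row (5,3) (5,3) (6,5) (2,6)
{Uwhb, Uwha} → row (5,3) (5,3) (6,5) (7,6)
{Uzgb, Uzga, Uzhb, Uzha} → row (5,3) (5,3) (6,1) (2,7)
{Uygb, Uyhb} → row (5,3) (5,3) (6,3) (5,7)
{Uyga, Uyha} → row (5,3) (5,3) (6,3) (2,3)
That's 10 distinct rows out of 24 strategies.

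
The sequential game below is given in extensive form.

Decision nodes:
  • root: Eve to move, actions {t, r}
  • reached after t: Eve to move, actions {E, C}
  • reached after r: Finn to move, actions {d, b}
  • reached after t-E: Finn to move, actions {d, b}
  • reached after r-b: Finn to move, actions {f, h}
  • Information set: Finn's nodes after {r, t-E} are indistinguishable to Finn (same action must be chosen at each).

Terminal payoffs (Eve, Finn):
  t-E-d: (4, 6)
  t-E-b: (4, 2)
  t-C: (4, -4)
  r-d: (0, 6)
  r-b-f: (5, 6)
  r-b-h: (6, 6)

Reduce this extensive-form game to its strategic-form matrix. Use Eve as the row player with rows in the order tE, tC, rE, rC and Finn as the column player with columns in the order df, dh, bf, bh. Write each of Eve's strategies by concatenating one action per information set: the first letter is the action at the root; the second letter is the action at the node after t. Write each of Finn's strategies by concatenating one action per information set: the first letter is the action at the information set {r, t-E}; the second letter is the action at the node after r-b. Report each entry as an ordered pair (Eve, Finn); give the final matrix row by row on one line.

Row tE: df→(4,6), dh→(4,6), bf→(4,2), bh→(4,2)
Row tC: df→(4,-4), dh→(4,-4), bf→(4,-4), bh→(4,-4)
Row rE: df→(0,6), dh→(0,6), bf→(5,6), bh→(6,6)
Row rC: df→(0,6), dh→(0,6), bf→(5,6), bh→(6,6)

tE: (4,6) (4,6) (4,2) (4,2) | tC: (4,-4) (4,-4) (4,-4) (4,-4) | rE: (0,6) (0,6) (5,6) (6,6) | rC: (0,6) (0,6) (5,6) (6,6)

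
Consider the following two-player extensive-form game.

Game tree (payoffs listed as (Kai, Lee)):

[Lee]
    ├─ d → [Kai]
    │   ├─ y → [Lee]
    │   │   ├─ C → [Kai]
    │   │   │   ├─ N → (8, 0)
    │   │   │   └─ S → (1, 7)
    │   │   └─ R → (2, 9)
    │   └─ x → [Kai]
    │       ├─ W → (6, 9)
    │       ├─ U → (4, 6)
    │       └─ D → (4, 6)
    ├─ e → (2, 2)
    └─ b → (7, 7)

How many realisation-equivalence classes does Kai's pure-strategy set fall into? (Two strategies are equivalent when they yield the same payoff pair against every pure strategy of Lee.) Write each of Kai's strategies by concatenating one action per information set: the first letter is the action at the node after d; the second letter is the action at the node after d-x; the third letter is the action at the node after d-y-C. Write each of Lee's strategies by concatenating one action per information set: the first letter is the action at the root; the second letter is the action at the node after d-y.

Kai has 12 pure strategies: yWN, yWS, yUN, yUS, yDN, yDS, xWN, xWS, xUN, xUS, xDN, xDS. Columns: dC, dR, eC, eR, bC, bR.
{yWN, yUN, yDN} → row (8,0) (2,9) (2,2) (2,2) (7,7) (7,7)
{yWS, yUS, yDS} → row (1,7) (2,9) (2,2) (2,2) (7,7) (7,7)
{xWN, xWS} → row (6,9) (6,9) (2,2) (2,2) (7,7) (7,7)
{xUN, xUS, xDN, xDS} → row (4,6) (4,6) (2,2) (2,2) (7,7) (7,7)
That's 4 distinct rows out of 12 strategies.

4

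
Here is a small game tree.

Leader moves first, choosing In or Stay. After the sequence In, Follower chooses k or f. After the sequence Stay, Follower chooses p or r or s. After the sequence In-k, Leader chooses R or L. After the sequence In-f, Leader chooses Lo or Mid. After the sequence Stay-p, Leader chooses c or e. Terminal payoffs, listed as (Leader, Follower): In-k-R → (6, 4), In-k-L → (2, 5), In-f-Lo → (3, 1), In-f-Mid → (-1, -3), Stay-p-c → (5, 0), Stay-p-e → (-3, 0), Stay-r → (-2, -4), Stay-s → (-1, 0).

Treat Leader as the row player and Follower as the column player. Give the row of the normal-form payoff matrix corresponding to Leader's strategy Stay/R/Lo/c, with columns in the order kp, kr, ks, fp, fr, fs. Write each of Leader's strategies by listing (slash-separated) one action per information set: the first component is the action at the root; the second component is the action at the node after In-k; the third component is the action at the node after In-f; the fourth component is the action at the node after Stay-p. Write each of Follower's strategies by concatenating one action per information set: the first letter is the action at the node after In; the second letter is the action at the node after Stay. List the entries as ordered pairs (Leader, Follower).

vs kp: Leader plays Stay → Follower plays p at [Stay] → Leader plays c at [Stay-p] → (5, 0)
vs kr: Leader plays Stay → Follower plays r at [Stay] → (-2, -4)
vs ks: Leader plays Stay → Follower plays s at [Stay] → (-1, 0)
vs fp: Leader plays Stay → Follower plays p at [Stay] → Leader plays c at [Stay-p] → (5, 0)
vs fr: Leader plays Stay → Follower plays r at [Stay] → (-2, -4)
vs fs: Leader plays Stay → Follower plays s at [Stay] → (-1, 0)

(5,0) (-2,-4) (-1,0) (5,0) (-2,-4) (-1,0)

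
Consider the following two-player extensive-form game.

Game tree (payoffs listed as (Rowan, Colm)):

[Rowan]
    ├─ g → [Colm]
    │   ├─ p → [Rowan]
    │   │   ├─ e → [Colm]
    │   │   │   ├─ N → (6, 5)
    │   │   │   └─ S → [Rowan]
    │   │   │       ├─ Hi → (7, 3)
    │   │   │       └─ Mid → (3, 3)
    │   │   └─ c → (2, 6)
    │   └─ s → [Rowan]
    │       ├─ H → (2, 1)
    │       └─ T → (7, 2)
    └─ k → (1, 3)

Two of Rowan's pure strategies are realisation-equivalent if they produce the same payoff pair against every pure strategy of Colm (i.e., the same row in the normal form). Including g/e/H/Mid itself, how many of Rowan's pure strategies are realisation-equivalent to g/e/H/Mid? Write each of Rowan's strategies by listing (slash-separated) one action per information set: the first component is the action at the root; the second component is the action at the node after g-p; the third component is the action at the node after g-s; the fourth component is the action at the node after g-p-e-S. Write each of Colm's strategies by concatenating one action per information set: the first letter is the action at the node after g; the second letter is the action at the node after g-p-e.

Row for g/e/H/Mid (columns pN, pS, sN, sS): (6,5) (3,3) (2,1) (2,1).
Every one of Rowan's information sets is on the play path for some reply by Colm when Rowan follows g/e/H/Mid.
Changing the action at any of them therefore changes at least one column, so only g/e/H/Mid itself gives this row.

1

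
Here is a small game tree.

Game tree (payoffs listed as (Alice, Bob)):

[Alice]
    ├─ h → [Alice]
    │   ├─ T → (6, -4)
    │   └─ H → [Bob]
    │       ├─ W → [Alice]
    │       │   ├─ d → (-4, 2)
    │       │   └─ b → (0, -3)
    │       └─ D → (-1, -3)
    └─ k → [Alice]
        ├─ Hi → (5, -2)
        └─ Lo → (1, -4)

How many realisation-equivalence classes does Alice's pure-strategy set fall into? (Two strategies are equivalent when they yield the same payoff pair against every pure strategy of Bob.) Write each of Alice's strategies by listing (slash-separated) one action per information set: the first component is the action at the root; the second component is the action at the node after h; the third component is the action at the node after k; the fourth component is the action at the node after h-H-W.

Alice has 16 pure strategies: h/T/Hi/d, h/T/Hi/b, h/T/Lo/d, h/T/Lo/b, h/H/Hi/d, h/H/Hi/b, h/H/Lo/d, h/H/Lo/b, k/T/Hi/d, k/T/Hi/b, k/T/Lo/d, k/T/Lo/b, k/H/Hi/d, k/H/Hi/b, k/H/Lo/d, k/H/Lo/b. Columns: W, D.
{h/T/Hi/d, h/T/Hi/b, h/T/Lo/d, h/T/Lo/b} → row (6,-4) (6,-4)
{h/H/Hi/d, h/H/Lo/d} → row (-4,2) (-1,-3)
{h/H/Hi/b, h/H/Lo/b} → row (0,-3) (-1,-3)
{k/T/Hi/d, k/T/Hi/b, k/H/Hi/d, k/H/Hi/b} → row (5,-2) (5,-2)
{k/T/Lo/d, k/T/Lo/b, k/H/Lo/d, k/H/Lo/b} → row (1,-4) (1,-4)
That's 5 distinct rows out of 16 strategies.

5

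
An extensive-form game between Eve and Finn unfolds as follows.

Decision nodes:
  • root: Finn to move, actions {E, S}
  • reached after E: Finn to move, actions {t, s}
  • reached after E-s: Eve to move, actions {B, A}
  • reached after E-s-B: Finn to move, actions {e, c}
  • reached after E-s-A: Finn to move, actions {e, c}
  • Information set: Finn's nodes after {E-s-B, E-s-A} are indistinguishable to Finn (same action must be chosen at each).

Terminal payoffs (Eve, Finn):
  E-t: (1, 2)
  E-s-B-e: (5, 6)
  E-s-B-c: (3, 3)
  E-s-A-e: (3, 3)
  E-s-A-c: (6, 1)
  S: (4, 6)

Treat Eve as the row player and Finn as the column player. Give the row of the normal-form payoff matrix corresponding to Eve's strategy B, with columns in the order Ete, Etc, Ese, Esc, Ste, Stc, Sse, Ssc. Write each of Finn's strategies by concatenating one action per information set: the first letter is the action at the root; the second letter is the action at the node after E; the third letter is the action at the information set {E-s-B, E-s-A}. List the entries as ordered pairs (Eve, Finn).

(1,2) (1,2) (5,6) (3,3) (4,6) (4,6) (4,6) (4,6)

vs Ete: Finn plays E → Finn plays t at [E] → (1, 2)
vs Etc: Finn plays E → Finn plays t at [E] → (1, 2)
vs Ese: Finn plays E → Finn plays s at [E] → Eve plays B at [E-s] → Finn plays e at [E-s-B] → (5, 6)
vs Esc: Finn plays E → Finn plays s at [E] → Eve plays B at [E-s] → Finn plays c at [E-s-B] → (3, 3)
vs Ste: Finn plays S → (4, 6)
vs Stc: Finn plays S → (4, 6)
vs Sse: Finn plays S → (4, 6)
vs Ssc: Finn plays S → (4, 6)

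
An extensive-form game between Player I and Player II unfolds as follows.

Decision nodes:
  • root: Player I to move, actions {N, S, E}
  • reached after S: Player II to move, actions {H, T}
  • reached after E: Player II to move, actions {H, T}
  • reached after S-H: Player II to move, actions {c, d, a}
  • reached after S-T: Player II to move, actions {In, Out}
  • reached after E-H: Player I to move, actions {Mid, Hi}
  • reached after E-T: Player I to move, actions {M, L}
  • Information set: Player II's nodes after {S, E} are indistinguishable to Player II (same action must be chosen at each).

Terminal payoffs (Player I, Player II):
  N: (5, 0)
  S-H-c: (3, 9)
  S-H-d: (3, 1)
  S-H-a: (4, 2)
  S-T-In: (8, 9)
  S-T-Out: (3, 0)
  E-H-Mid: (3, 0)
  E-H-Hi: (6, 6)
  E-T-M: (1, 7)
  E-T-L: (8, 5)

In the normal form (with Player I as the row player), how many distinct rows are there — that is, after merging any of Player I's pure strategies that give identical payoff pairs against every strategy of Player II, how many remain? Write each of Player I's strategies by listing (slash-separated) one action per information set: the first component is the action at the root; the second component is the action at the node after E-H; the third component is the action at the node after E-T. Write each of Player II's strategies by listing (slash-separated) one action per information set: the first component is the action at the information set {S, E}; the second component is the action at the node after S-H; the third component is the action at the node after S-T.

Player I has 12 pure strategies: N/Mid/M, N/Mid/L, N/Hi/M, N/Hi/L, S/Mid/M, S/Mid/L, S/Hi/M, S/Hi/L, E/Mid/M, E/Mid/L, E/Hi/M, E/Hi/L. Columns: H/c/In, H/c/Out, H/d/In, H/d/Out, H/a/In, H/a/Out, T/c/In, T/c/Out, T/d/In, T/d/Out, T/a/In, T/a/Out.
{N/Mid/M, N/Mid/L, N/Hi/M, N/Hi/L} → row (5,0) (5,0) (5,0) (5,0) (5,0) (5,0) (5,0) (5,0) (5,0) (5,0) (5,0) (5,0)
{S/Mid/M, S/Mid/L, S/Hi/M, S/Hi/L} → row (3,9) (3,9) (3,1) (3,1) (4,2) (4,2) (8,9) (3,0) (8,9) (3,0) (8,9) (3,0)
{E/Mid/M} → row (3,0) (3,0) (3,0) (3,0) (3,0) (3,0) (1,7) (1,7) (1,7) (1,7) (1,7) (1,7)
{E/Mid/L} → row (3,0) (3,0) (3,0) (3,0) (3,0) (3,0) (8,5) (8,5) (8,5) (8,5) (8,5) (8,5)
{E/Hi/M} → row (6,6) (6,6) (6,6) (6,6) (6,6) (6,6) (1,7) (1,7) (1,7) (1,7) (1,7) (1,7)
{E/Hi/L} → row (6,6) (6,6) (6,6) (6,6) (6,6) (6,6) (8,5) (8,5) (8,5) (8,5) (8,5) (8,5)
That's 6 distinct rows out of 12 strategies.

6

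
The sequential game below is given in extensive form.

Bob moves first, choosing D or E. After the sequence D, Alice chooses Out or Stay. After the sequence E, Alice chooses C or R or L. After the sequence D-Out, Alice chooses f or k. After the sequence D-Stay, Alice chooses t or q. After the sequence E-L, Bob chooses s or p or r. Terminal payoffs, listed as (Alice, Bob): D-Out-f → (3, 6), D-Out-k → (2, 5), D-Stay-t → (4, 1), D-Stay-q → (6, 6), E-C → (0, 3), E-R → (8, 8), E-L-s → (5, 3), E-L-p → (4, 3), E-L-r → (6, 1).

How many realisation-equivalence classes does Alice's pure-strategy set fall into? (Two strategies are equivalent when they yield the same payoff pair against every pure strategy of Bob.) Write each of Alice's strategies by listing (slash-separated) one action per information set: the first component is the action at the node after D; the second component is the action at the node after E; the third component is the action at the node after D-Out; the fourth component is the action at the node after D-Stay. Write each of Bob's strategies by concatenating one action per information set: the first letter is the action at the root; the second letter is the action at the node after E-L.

12

Alice has 24 pure strategies: Out/C/f/t, Out/C/f/q, Out/C/k/t, Out/C/k/q, Out/R/f/t, Out/R/f/q, Out/R/k/t, Out/R/k/q, Out/L/f/t, Out/L/f/q, Out/L/k/t, Out/L/k/q, Stay/C/f/t, Stay/C/f/q, Stay/C/k/t, Stay/C/k/q, Stay/R/f/t, Stay/R/f/q, Stay/R/k/t, Stay/R/k/q, Stay/L/f/t, Stay/L/f/q, Stay/L/k/t, Stay/L/k/q. Columns: Ds, Dp, Dr, Es, Ep, Er.
{Out/C/f/t, Out/C/f/q} → row (3,6) (3,6) (3,6) (0,3) (0,3) (0,3)
{Out/C/k/t, Out/C/k/q} → row (2,5) (2,5) (2,5) (0,3) (0,3) (0,3)
{Out/R/f/t, Out/R/f/q} → row (3,6) (3,6) (3,6) (8,8) (8,8) (8,8)
{Out/R/k/t, Out/R/k/q} → row (2,5) (2,5) (2,5) (8,8) (8,8) (8,8)
{Out/L/f/t, Out/L/f/q} → row (3,6) (3,6) (3,6) (5,3) (4,3) (6,1)
{Out/L/k/t, Out/L/k/q} → row (2,5) (2,5) (2,5) (5,3) (4,3) (6,1)
{Stay/C/f/t, Stay/C/k/t} → row (4,1) (4,1) (4,1) (0,3) (0,3) (0,3)
{Stay/C/f/q, Stay/C/k/q} → row (6,6) (6,6) (6,6) (0,3) (0,3) (0,3)
{Stay/R/f/t, Stay/R/k/t} → row (4,1) (4,1) (4,1) (8,8) (8,8) (8,8)
{Stay/R/f/q, Stay/R/k/q} → row (6,6) (6,6) (6,6) (8,8) (8,8) (8,8)
{Stay/L/f/t, Stay/L/k/t} → row (4,1) (4,1) (4,1) (5,3) (4,3) (6,1)
{Stay/L/f/q, Stay/L/k/q} → row (6,6) (6,6) (6,6) (5,3) (4,3) (6,1)
That's 12 distinct rows out of 24 strategies.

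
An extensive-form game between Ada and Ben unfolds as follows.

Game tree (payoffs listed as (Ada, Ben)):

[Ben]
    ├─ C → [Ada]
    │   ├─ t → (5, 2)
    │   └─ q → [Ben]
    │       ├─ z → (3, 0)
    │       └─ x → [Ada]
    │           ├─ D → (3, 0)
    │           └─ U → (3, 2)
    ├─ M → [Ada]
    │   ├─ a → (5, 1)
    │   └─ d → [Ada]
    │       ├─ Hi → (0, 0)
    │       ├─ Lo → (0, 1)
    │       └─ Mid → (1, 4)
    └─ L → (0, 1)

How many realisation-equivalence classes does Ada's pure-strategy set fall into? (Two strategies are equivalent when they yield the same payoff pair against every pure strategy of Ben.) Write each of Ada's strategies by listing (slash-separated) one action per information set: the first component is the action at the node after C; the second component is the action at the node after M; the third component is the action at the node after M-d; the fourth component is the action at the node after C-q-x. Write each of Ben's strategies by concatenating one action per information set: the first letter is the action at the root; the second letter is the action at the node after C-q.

12

Ada has 24 pure strategies: t/a/Hi/D, t/a/Hi/U, t/a/Lo/D, t/a/Lo/U, t/a/Mid/D, t/a/Mid/U, t/d/Hi/D, t/d/Hi/U, t/d/Lo/D, t/d/Lo/U, t/d/Mid/D, t/d/Mid/U, q/a/Hi/D, q/a/Hi/U, q/a/Lo/D, q/a/Lo/U, q/a/Mid/D, q/a/Mid/U, q/d/Hi/D, q/d/Hi/U, q/d/Lo/D, q/d/Lo/U, q/d/Mid/D, q/d/Mid/U. Columns: Cz, Cx, Mz, Mx, Lz, Lx.
{t/a/Hi/D, t/a/Hi/U, t/a/Lo/D, t/a/Lo/U, t/a/Mid/D, t/a/Mid/U} → row (5,2) (5,2) (5,1) (5,1) (0,1) (0,1)
{t/d/Hi/D, t/d/Hi/U} → row (5,2) (5,2) (0,0) (0,0) (0,1) (0,1)
{t/d/Lo/D, t/d/Lo/U} → row (5,2) (5,2) (0,1) (0,1) (0,1) (0,1)
{t/d/Mid/D, t/d/Mid/U} → row (5,2) (5,2) (1,4) (1,4) (0,1) (0,1)
{q/a/Hi/D, q/a/Lo/D, q/a/Mid/D} → row (3,0) (3,0) (5,1) (5,1) (0,1) (0,1)
{q/a/Hi/U, q/a/Lo/U, q/a/Mid/U} → row (3,0) (3,2) (5,1) (5,1) (0,1) (0,1)
{q/d/Hi/D} → row (3,0) (3,0) (0,0) (0,0) (0,1) (0,1)
{q/d/Hi/U} → row (3,0) (3,2) (0,0) (0,0) (0,1) (0,1)
{q/d/Lo/D} → row (3,0) (3,0) (0,1) (0,1) (0,1) (0,1)
{q/d/Lo/U} → row (3,0) (3,2) (0,1) (0,1) (0,1) (0,1)
{q/d/Mid/D} → row (3,0) (3,0) (1,4) (1,4) (0,1) (0,1)
{q/d/Mid/U} → row (3,0) (3,2) (1,4) (1,4) (0,1) (0,1)
That's 12 distinct rows out of 24 strategies.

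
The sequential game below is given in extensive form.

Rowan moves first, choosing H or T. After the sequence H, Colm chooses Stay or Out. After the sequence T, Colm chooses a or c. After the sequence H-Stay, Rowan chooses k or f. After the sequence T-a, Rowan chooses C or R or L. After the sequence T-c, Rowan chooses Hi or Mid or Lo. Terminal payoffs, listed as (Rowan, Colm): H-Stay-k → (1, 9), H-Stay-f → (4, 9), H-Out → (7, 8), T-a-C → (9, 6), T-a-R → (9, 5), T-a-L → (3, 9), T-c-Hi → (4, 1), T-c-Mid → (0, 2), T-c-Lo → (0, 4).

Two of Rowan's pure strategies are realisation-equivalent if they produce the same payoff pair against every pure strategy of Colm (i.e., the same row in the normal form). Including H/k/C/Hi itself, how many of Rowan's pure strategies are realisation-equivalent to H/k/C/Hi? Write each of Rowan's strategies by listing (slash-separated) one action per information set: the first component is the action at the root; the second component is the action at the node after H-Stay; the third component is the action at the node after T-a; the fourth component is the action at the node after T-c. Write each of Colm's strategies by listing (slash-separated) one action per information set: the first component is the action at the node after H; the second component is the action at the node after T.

9

Row for H/k/C/Hi (columns Stay/a, Stay/c, Out/a, Out/c): (1,9) (1,9) (7,8) (7,8).
Under H/k/C/Hi, Rowan's choice at the node after T-a and at the node after T-c can never be reached regardless of what Colm does, so varying those choices leaves every outcome unchanged.
Holding the reachable choices fixed and varying the unreachable ones freely already gives 3 × 3 = 9 equivalent strategies.
No other strategy reproduces this row, so those 9 are the full class: H/k/C/Hi, H/k/C/Mid, H/k/C/Lo, H/k/R/Hi, H/k/R/Mid, H/k/R/Lo, H/k/L/Hi, H/k/L/Mid, H/k/L/Lo.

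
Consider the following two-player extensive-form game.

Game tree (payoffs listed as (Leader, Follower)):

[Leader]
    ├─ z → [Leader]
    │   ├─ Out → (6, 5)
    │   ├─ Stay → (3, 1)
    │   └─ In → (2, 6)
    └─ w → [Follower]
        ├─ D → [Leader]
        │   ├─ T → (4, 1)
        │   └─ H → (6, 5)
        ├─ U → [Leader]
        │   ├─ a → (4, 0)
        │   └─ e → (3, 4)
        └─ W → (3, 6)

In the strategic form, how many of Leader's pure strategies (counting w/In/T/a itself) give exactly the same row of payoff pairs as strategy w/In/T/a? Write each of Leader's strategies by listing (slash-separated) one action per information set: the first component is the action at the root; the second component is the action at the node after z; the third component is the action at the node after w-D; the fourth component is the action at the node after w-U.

Row for w/In/T/a (columns D, U, W): (4,1) (4,0) (3,6).
Under w/In/T/a, Leader's choice at the node after z can never be reached regardless of what Follower does, so varying those choices leaves every outcome unchanged.
Holding the reachable choices fixed and varying the unreachable one freely already gives 3 equivalent strategies.
No other strategy reproduces this row, so those 3 are the full class: w/Out/T/a, w/Stay/T/a, w/In/T/a.

3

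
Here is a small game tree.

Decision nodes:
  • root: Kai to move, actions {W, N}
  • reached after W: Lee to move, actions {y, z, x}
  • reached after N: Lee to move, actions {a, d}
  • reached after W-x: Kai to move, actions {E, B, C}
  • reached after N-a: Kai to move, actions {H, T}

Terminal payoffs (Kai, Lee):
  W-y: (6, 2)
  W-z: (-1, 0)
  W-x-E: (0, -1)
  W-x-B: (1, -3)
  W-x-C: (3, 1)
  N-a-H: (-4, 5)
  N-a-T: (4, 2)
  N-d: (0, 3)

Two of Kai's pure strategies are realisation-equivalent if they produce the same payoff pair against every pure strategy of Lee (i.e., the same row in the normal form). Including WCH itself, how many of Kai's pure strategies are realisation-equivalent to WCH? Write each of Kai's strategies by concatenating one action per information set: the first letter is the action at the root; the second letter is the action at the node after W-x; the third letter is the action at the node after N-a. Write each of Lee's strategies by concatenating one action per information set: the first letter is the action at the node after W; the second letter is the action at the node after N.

2

Row for WCH (columns ya, yd, za, zd, xa, xd): (6,2) (6,2) (-1,0) (-1,0) (3,1) (3,1).
Under WCH, Kai's choice at the node after N-a can never be reached regardless of what Lee does, so varying those choices leaves every outcome unchanged.
Holding the reachable choices fixed and varying the unreachable one freely already gives 2 equivalent strategies.
No other strategy reproduces this row, so those 2 are the full class: WCH, WCT.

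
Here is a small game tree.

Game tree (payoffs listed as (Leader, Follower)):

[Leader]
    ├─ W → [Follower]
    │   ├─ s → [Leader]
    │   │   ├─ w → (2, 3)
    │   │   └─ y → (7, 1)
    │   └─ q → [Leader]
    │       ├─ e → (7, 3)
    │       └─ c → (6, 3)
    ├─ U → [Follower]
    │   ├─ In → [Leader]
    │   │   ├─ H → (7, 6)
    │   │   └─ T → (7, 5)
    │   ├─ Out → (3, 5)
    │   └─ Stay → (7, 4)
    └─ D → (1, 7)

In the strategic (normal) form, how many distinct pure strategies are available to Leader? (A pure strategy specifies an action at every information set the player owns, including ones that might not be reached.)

24

Leader owns the root with actions {W, U, D} — three choices.
Leader owns the node after W-s with actions {w, y} — two choices.
Leader owns the node after W-q with actions {e, c} — two choices.
Leader owns the node after U-In with actions {H, T} — two choices.
A pure strategy fixes one action at each information set independently, so the count is the product 3 × 2 × 2 × 2 = 24.
(For reference, Follower has 6 pure strategies, giving a 24×6 normal-form matrix.)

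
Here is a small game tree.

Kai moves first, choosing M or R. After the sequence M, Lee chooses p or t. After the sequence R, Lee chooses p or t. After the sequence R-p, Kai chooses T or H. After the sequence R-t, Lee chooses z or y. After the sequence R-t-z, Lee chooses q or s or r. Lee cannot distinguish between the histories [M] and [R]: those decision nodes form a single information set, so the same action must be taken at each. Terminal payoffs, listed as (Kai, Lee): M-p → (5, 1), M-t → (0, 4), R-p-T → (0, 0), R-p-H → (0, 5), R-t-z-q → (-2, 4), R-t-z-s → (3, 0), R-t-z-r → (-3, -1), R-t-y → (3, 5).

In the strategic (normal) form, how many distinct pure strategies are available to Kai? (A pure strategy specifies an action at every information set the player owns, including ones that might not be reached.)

Kai owns the root with actions {M, R} — two choices.
Kai owns the node after R-p with actions {T, H} — two choices.
A pure strategy fixes one action at each information set independently, so the count is the product 2 × 2 = 4.

4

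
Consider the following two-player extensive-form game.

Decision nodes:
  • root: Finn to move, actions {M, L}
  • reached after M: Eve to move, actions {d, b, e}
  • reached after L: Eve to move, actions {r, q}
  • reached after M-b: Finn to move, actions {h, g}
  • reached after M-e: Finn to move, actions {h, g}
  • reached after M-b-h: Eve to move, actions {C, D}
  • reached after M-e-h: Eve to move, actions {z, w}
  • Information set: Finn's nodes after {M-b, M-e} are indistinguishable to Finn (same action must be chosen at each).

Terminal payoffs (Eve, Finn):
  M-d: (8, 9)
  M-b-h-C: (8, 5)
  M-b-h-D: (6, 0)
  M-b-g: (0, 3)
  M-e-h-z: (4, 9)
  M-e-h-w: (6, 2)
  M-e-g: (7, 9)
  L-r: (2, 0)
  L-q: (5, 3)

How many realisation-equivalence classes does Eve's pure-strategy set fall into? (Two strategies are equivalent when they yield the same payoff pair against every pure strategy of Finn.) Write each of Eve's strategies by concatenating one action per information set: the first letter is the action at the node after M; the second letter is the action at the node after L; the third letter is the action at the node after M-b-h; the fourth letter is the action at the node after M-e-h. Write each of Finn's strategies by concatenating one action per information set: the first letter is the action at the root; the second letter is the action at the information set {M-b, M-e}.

Eve has 24 pure strategies: drCz, drCw, drDz, drDw, dqCz, dqCw, dqDz, dqDw, brCz, brCw, brDz, brDw, bqCz, bqCw, bqDz, bqDw, erCz, erCw, erDz, erDw, eqCz, eqCw, eqDz, eqDw. Columns: Mh, Mg, Lh, Lg.
{drCz, drCw, drDz, drDw} → row (8,9) (8,9) (2,0) (2,0)
{dqCz, dqCw, dqDz, dqDw} → row (8,9) (8,9) (5,3) (5,3)
{brCz, brCw} → row (8,5) (0,3) (2,0) (2,0)
{brDz, brDw} → row (6,0) (0,3) (2,0) (2,0)
{bqCz, bqCw} → row (8,5) (0,3) (5,3) (5,3)
{bqDz, bqDw} → row (6,0) (0,3) (5,3) (5,3)
{erCz, erDz} → row (4,9) (7,9) (2,0) (2,0)
{erCw, erDw} → row (6,2) (7,9) (2,0) (2,0)
{eqCz, eqDz} → row (4,9) (7,9) (5,3) (5,3)
{eqCw, eqDw} → row (6,2) (7,9) (5,3) (5,3)
That's 10 distinct rows out of 24 strategies.

10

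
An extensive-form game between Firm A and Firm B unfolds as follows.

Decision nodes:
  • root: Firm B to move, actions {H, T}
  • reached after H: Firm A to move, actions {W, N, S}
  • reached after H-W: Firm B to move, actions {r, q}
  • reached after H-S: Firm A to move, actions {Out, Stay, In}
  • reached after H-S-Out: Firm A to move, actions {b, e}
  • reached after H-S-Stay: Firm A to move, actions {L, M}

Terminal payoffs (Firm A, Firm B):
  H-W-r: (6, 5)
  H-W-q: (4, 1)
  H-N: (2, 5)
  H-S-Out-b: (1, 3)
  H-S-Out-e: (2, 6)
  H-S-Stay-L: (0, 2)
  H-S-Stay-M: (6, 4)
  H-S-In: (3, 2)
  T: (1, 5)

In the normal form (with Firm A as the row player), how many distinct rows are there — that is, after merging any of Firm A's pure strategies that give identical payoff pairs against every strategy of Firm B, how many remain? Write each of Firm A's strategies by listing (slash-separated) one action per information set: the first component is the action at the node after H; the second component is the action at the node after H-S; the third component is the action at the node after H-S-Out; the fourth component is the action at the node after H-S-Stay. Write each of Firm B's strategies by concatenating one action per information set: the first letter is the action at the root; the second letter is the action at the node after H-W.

7

Firm A has 36 pure strategies: W/Out/b/L, W/Out/b/M, W/Out/e/L, W/Out/e/M, W/Stay/b/L, W/Stay/b/M, W/Stay/e/L, W/Stay/e/M, W/In/b/L, W/In/b/M, W/In/e/L, W/In/e/M, N/Out/b/L, N/Out/b/M, N/Out/e/L, N/Out/e/M, N/Stay/b/L, N/Stay/b/M, N/Stay/e/L, N/Stay/e/M, N/In/b/L, N/In/b/M, N/In/e/L, N/In/e/M, S/Out/b/L, S/Out/b/M, S/Out/e/L, S/Out/e/M, S/Stay/b/L, S/Stay/b/M, S/Stay/e/L, S/Stay/e/M, S/In/b/L, S/In/b/M, S/In/e/L, S/In/e/M. Columns: Hr, Hq, Tr, Tq.
{W/Out/b/L, W/Out/b/M, W/Out/e/L, W/Out/e/M, W/Stay/b/L, W/Stay/b/M, W/Stay/e/L, W/Stay/e/M, W/In/b/L, W/In/b/M, W/In/e/L, W/In/e/M} → row (6,5) (4,1) (1,5) (1,5)
{N/Out/b/L, N/Out/b/M, N/Out/e/L, N/Out/e/M, N/Stay/b/L, N/Stay/b/M, N/Stay/e/L, N/Stay/e/M, N/In/b/L, N/In/b/M, N/In/e/L, N/In/e/M} → row (2,5) (2,5) (1,5) (1,5)
{S/Out/b/L, S/Out/b/M} → row (1,3) (1,3) (1,5) (1,5)
{S/Out/e/L, S/Out/e/M} → row (2,6) (2,6) (1,5) (1,5)
{S/Stay/b/L, S/Stay/e/L} → row (0,2) (0,2) (1,5) (1,5)
{S/Stay/b/M, S/Stay/e/M} → row (6,4) (6,4) (1,5) (1,5)
{S/In/b/L, S/In/b/M, S/In/e/L, S/In/e/M} → row (3,2) (3,2) (1,5) (1,5)
That's 7 distinct rows out of 36 strategies.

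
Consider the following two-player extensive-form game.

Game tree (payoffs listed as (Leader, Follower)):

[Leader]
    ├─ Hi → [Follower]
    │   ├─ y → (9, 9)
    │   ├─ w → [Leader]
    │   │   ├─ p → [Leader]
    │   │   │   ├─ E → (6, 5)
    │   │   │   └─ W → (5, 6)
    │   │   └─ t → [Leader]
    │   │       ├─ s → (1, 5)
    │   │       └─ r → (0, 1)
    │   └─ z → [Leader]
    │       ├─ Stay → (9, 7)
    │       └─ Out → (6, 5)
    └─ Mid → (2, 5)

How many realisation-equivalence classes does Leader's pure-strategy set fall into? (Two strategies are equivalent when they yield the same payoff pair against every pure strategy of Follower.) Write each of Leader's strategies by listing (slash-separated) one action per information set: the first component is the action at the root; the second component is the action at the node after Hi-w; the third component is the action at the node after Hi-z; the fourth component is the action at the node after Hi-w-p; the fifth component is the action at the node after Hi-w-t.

9

Leader has 32 pure strategies: Hi/p/Stay/E/s, Hi/p/Stay/E/r, Hi/p/Stay/W/s, Hi/p/Stay/W/r, Hi/p/Out/E/s, Hi/p/Out/E/r, Hi/p/Out/W/s, Hi/p/Out/W/r, Hi/t/Stay/E/s, Hi/t/Stay/E/r, Hi/t/Stay/W/s, Hi/t/Stay/W/r, Hi/t/Out/E/s, Hi/t/Out/E/r, Hi/t/Out/W/s, Hi/t/Out/W/r, Mid/p/Stay/E/s, Mid/p/Stay/E/r, Mid/p/Stay/W/s, Mid/p/Stay/W/r, Mid/p/Out/E/s, Mid/p/Out/E/r, Mid/p/Out/W/s, Mid/p/Out/W/r, Mid/t/Stay/E/s, Mid/t/Stay/E/r, Mid/t/Stay/W/s, Mid/t/Stay/W/r, Mid/t/Out/E/s, Mid/t/Out/E/r, Mid/t/Out/W/s, Mid/t/Out/W/r. Columns: y, w, z.
{Hi/p/Stay/E/s, Hi/p/Stay/E/r} → row (9,9) (6,5) (9,7)
{Hi/p/Stay/W/s, Hi/p/Stay/W/r} → row (9,9) (5,6) (9,7)
{Hi/p/Out/E/s, Hi/p/Out/E/r} → row (9,9) (6,5) (6,5)
{Hi/p/Out/W/s, Hi/p/Out/W/r} → row (9,9) (5,6) (6,5)
{Hi/t/Stay/E/s, Hi/t/Stay/W/s} → row (9,9) (1,5) (9,7)
{Hi/t/Stay/E/r, Hi/t/Stay/W/r} → row (9,9) (0,1) (9,7)
{Hi/t/Out/E/s, Hi/t/Out/W/s} → row (9,9) (1,5) (6,5)
{Hi/t/Out/E/r, Hi/t/Out/W/r} → row (9,9) (0,1) (6,5)
{Mid/p/Stay/E/s, Mid/p/Stay/E/r, Mid/p/Stay/W/s, Mid/p/Stay/W/r, Mid/p/Out/E/s, Mid/p/Out/E/r, Mid/p/Out/W/s, Mid/p/Out/W/r, Mid/t/Stay/E/s, Mid/t/Stay/E/r, Mid/t/Stay/W/s, Mid/t/Stay/W/r, Mid/t/Out/E/s, Mid/t/Out/E/r, Mid/t/Out/W/s, Mid/t/Out/W/r} → row (2,5) (2,5) (2,5)
That's 9 distinct rows out of 32 strategies.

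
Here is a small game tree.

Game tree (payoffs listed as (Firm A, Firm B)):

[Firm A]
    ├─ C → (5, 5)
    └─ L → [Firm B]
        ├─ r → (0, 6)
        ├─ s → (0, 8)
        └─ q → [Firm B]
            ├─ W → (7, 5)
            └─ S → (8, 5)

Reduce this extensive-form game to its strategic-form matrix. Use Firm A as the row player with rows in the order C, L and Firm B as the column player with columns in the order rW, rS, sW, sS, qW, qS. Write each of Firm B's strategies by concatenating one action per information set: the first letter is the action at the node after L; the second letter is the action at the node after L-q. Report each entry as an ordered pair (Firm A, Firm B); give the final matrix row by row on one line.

C: (5,5) (5,5) (5,5) (5,5) (5,5) (5,5) | L: (0,6) (0,6) (0,8) (0,8) (7,5) (8,5)

           rW       rS       sW       sS       qW       qS
   C    (5,5)    (5,5)    (5,5)    (5,5)    (5,5)    (5,5)
   L    (0,6)    (0,6)    (0,8)    (0,8)    (7,5)    (8,5)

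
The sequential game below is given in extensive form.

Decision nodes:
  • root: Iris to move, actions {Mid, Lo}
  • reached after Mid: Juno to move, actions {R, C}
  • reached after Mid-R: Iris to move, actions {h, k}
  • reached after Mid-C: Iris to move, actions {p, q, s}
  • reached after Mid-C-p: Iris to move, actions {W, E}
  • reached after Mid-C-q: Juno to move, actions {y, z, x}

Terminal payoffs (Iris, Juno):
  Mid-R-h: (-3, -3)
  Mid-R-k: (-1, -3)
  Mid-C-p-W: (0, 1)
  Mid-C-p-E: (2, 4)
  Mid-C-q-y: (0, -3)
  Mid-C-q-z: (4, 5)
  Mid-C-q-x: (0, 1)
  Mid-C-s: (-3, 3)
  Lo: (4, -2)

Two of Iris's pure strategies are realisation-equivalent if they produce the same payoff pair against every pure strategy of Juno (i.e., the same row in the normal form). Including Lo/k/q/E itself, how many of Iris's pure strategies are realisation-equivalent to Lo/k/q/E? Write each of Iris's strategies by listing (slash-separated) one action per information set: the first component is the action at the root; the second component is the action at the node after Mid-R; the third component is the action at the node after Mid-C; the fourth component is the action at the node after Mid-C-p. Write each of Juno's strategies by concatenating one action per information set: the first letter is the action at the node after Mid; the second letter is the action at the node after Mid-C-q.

12

Row for Lo/k/q/E (columns Ry, Rz, Rx, Cy, Cz, Cx): (4,-2) (4,-2) (4,-2) (4,-2) (4,-2) (4,-2).
Under Lo/k/q/E, Iris's choice at the node after Mid-R and at the node after Mid-C and at the node after Mid-C-p can never be reached regardless of what Juno does, so varying those choices leaves every outcome unchanged.
Holding the reachable choices fixed and varying the unreachable ones freely already gives 2 × 3 × 2 = 12 equivalent strategies.
No other strategy reproduces this row, so those 12 are the full class: Lo/h/p/W, Lo/h/p/E, Lo/h/q/W, Lo/h/q/E, Lo/h/s/W, Lo/h/s/E, Lo/k/p/W, Lo/k/p/E, Lo/k/q/W, Lo/k/q/E, Lo/k/s/W, Lo/k/s/E.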